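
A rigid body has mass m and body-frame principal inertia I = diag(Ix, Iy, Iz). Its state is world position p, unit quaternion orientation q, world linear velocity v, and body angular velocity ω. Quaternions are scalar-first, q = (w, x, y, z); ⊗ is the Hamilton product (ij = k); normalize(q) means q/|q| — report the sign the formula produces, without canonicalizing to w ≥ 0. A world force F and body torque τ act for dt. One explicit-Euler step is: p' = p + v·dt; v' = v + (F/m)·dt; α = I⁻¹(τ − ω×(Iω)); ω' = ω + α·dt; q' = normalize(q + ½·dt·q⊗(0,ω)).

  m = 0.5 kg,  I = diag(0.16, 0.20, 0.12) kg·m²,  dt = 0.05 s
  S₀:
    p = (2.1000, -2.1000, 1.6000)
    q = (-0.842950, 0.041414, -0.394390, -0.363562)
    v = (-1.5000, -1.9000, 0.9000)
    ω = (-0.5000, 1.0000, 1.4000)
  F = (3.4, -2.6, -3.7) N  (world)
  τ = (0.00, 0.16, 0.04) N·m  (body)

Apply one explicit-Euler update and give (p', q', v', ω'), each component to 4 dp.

p' = (2.0250, -2.1950, 1.6450)
q' = (-0.8190, 0.0472, -0.4120, -0.3966)
v' = (-1.1600, -2.1600, 0.5300)
ω' = (-0.4650, 1.0470, 1.4250)

angular accel α = (0.7000, 0.9400, 0.5000)
new body rate ω' = (-0.4650, 1.0470, 1.4250)
q⊗(0,ω) = (0.9240838, 0.2328910, -0.7191486, -1.3359110)
q + ½dt·q⊗(0,ω), renormalized = (-0.8190, 0.0472, -0.4120, -0.3966)
linear accel F/m = (6.8000, -5.2000, -7.4000)
p + v·dt = (2.0250, -2.1950, 1.6450)
v' = v + a·dt = (-1.1600, -2.1600, 0.5300)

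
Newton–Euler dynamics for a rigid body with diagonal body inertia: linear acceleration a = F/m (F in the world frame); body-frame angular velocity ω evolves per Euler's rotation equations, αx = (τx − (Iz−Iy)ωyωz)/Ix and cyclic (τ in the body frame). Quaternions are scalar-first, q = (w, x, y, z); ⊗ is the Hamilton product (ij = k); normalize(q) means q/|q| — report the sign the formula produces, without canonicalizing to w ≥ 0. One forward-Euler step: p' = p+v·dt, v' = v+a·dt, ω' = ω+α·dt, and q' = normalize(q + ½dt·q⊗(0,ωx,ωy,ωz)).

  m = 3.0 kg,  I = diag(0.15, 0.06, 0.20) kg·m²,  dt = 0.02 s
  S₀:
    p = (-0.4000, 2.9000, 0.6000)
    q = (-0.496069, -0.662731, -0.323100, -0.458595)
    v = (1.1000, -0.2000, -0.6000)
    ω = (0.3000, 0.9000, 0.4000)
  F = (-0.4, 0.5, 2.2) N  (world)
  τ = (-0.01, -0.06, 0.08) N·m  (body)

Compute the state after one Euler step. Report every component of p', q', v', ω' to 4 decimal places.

new position p' = (-0.3780, 2.8960, 0.5880)
v' = v + a·dt = (1.0973, -0.1967, -0.5853)
gyro term ω×Iω = (0.0504, -0.0060, -0.0243)
(τ − ω×Iω)/I = (-0.4027, -0.9000, 0.5215)
ω' = ω + α·dt = (0.2919, 0.8820, 0.4104)
2q̇ = q⊗(0,ω) = (0.6730473, 0.1346748, -0.3189482, -0.6979555)
updated quaternion q' = (-0.4893, -0.6613, -0.3263, -0.4655)

p' = (-0.3780, 2.8960, 0.5880)
q' = (-0.4893, -0.6613, -0.3263, -0.4655)
v' = (1.0973, -0.1967, -0.5853)
ω' = (0.2919, 0.8820, 0.4104)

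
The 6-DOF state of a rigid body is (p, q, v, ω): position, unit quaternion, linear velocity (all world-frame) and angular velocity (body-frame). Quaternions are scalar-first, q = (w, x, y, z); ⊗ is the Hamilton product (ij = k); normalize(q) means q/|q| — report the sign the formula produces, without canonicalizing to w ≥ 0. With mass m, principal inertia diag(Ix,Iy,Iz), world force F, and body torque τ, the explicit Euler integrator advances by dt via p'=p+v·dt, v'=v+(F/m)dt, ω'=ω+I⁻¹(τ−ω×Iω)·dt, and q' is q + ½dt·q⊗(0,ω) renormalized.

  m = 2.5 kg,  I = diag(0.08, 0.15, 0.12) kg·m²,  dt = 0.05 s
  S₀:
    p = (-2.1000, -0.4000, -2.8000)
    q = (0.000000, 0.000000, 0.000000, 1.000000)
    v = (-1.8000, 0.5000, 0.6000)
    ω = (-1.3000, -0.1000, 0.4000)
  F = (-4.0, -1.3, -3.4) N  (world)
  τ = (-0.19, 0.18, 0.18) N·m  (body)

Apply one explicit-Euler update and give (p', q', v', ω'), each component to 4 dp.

p' = (-2.1900, -0.3750, -2.7700)
q' = (-0.0100, 0.0025, -0.0325, 0.9994)
v' = (-1.8800, 0.4740, 0.5320)
ω' = (-1.4195, -0.0469, 0.4712)

angular accel α = (-2.3900, 1.0613, 1.4242)
ω + α·dt = (-1.4195, -0.0469, 0.4712)
Hamilton product q⊗(0,ω) = (-0.4000000, 0.1000000, -1.3000000, 0.0000000)
updated quaternion q' = (-0.0100, 0.0025, -0.0325, 0.9994)
a = F/m = (-1.6000, -0.5200, -1.3600)
p + v·dt = (-2.1900, -0.3750, -2.7700)
new velocity v' = (-1.8800, 0.4740, 0.5320)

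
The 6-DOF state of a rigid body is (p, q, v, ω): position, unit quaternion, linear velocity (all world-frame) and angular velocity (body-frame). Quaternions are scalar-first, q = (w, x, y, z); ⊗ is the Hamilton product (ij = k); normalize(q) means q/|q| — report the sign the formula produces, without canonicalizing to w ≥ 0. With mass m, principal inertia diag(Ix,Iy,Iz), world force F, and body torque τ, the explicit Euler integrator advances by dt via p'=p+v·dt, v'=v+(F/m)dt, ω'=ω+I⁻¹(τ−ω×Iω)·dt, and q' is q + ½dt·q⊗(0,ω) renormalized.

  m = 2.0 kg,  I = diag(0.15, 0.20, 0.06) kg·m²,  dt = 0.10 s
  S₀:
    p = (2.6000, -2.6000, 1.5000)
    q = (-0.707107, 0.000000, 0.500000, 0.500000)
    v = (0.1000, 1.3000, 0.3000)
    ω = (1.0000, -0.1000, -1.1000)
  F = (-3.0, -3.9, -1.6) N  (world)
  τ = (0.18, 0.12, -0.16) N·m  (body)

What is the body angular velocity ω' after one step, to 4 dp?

ω' = (1.1303, 0.0095, -1.3583)

(τ − ω×Iω)/I = (1.3027, 1.0950, -2.5833)
ω' = ω + α·dt = (1.1303, 0.0095, -1.3583)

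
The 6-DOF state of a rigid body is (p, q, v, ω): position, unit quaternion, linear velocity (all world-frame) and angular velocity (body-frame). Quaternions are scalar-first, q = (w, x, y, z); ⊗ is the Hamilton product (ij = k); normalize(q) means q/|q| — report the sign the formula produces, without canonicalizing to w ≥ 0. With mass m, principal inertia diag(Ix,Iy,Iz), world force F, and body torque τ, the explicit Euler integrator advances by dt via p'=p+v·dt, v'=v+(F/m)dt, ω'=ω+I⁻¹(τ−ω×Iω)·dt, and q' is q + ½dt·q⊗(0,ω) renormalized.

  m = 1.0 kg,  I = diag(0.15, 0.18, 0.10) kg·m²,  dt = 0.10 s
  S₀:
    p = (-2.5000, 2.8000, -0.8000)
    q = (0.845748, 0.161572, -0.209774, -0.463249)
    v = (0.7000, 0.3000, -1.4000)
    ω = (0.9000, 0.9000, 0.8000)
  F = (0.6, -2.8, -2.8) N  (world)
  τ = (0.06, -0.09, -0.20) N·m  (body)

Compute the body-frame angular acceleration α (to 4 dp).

α = (0.7840, -0.7000, -2.2430)

precession coupling ω×(Iω) = (-0.0576, 0.0360, 0.0243)
angular accel α = (0.7840, -0.7000, -2.2430)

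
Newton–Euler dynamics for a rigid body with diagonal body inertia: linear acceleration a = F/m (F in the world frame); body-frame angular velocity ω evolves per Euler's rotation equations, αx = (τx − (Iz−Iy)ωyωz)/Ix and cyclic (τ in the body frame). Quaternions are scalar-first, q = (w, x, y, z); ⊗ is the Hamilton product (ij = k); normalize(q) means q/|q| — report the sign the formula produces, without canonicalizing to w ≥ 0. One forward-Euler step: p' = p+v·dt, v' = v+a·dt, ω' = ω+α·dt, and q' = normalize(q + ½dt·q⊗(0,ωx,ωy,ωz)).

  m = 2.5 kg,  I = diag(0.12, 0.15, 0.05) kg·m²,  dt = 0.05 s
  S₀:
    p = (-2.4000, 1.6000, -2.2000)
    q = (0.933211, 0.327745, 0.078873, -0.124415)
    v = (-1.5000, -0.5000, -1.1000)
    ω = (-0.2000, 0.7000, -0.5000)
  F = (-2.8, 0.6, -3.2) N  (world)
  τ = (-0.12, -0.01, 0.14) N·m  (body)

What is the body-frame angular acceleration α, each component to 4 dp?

α = (-1.2917, -0.1133, 2.8840)

ω×(Iω) gyroscopic = (0.0350, 0.0070, -0.0042)
(τ − ω×Iω)/I = (-1.2917, -0.1133, 2.8840)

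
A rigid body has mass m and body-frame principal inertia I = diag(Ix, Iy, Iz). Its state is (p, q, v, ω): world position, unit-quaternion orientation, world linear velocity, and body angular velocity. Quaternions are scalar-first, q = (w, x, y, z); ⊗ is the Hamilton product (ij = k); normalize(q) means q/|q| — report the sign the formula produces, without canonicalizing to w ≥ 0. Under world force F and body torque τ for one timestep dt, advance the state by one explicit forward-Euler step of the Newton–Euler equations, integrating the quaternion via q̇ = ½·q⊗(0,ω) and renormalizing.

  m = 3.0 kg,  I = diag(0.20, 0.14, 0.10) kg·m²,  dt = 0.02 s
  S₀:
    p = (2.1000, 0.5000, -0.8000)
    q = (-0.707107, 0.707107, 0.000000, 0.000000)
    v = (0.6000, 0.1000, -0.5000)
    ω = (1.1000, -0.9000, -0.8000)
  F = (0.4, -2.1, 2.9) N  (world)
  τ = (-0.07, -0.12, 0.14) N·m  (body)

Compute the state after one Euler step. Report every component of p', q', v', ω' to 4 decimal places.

p' = (2.1120, 0.5020, -0.8100)
q' = (-0.7148, 0.6992, 0.0120, -0.0007)
v' = (0.6027, 0.0860, -0.4807)
ω' = (1.0959, -0.9046, -0.7839)

linear accel F/m = (0.1333, -0.7000, 0.9667)
new position p' = (2.1120, 0.5020, -0.8100)
v + (F/m)dt = (0.6027, 0.0860, -0.4807)
ω×(Iω) gyroscopic = (-0.0288, -0.0880, 0.0594)
(τ − ω×Iω)/I = (-0.2060, -0.2286, 0.8060)
ω' = ω + α·dt = (1.0959, -0.9046, -0.7839)
2q̇ = q⊗(0,ω) = (-0.7778177, -0.7778177, 1.2020819, -0.0707107)
updated quaternion q' = (-0.7148, 0.6992, 0.0120, -0.0007)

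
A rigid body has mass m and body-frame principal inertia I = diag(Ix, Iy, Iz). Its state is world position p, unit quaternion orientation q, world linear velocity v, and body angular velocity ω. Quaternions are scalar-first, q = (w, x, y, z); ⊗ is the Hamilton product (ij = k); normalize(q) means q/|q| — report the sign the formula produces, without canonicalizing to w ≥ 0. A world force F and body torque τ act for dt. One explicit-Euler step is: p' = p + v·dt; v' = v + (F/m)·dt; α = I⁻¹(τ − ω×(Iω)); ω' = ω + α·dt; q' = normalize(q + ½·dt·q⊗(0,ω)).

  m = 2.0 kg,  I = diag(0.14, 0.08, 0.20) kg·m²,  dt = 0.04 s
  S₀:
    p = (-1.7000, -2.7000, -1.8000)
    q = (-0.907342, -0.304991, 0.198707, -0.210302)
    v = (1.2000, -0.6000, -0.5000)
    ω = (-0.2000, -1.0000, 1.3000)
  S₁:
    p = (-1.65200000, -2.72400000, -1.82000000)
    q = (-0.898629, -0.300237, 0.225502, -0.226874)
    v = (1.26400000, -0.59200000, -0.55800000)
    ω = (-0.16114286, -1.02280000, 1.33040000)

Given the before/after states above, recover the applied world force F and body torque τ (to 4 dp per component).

v₁ − v₀ = (0.06400000, 0.00800000, -0.05800000)
m·(v₁−v₀)/dt = (3.2000, 0.4000, -2.9000)
ω₁ − ω₀ = (0.03885714, -0.02280000, 0.03040000)
gyro term ω₀×Iω₀ = (-0.1560, 0.0156, -0.0120)
τ = I·(Δω/dt) + ω₀×(Iω₀) = (-0.0200, -0.0300, 0.1400)

F = (3.2000, 0.4000, -2.9000)
τ = (-0.0200, -0.0300, 0.1400)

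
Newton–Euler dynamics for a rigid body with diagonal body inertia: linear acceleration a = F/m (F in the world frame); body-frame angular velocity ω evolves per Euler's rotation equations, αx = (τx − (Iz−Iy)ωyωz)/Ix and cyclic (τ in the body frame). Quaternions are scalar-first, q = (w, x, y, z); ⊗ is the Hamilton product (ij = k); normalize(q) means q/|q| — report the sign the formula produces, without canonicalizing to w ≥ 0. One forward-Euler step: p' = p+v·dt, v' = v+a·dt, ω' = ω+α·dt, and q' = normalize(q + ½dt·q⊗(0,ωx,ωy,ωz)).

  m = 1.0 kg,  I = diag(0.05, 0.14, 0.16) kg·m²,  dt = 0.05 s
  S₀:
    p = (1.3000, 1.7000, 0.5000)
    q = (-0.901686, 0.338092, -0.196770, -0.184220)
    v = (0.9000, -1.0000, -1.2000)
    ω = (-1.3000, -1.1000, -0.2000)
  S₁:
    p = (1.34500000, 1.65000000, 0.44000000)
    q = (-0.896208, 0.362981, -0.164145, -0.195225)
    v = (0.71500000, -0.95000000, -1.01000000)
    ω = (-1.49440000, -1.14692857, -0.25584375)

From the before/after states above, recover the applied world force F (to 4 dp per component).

F = (-3.7000, 1.0000, 3.8000)

v₁ − v₀ = (-0.18500000, 0.05000000, 0.19000000)
F = m·Δv/dt = (-3.7000, 1.0000, 3.8000)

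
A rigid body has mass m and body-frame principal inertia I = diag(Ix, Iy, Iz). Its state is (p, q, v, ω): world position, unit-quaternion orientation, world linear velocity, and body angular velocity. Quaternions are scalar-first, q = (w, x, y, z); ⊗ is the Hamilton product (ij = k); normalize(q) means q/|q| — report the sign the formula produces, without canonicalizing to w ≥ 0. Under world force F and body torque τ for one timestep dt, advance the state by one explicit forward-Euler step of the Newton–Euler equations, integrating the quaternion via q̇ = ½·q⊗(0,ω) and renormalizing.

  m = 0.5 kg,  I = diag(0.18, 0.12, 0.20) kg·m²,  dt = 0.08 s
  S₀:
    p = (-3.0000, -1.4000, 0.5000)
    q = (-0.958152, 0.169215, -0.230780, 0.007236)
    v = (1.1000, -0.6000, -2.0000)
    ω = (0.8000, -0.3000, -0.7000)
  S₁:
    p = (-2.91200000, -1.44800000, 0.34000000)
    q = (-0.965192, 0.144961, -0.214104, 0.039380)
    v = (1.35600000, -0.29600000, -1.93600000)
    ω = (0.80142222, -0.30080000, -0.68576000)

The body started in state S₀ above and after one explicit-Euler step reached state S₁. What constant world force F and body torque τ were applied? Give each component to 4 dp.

F = (1.6000, 1.9000, 0.4000)
τ = (0.0200, 0.0100, 0.0500)

ω₁ − ω₀ = (0.00142222, -0.00080000, 0.01424000)
gyro term ω₀×Iω₀ = (0.0168, 0.0112, 0.0144)
τ = I·(Δω/dt) + ω₀×(Iω₀) = (0.0200, 0.0100, 0.0500)
velocity change Δv = (0.25600000, 0.30400000, 0.06400000)
m·(v₁−v₀)/dt = (1.6000, 1.9000, 0.4000)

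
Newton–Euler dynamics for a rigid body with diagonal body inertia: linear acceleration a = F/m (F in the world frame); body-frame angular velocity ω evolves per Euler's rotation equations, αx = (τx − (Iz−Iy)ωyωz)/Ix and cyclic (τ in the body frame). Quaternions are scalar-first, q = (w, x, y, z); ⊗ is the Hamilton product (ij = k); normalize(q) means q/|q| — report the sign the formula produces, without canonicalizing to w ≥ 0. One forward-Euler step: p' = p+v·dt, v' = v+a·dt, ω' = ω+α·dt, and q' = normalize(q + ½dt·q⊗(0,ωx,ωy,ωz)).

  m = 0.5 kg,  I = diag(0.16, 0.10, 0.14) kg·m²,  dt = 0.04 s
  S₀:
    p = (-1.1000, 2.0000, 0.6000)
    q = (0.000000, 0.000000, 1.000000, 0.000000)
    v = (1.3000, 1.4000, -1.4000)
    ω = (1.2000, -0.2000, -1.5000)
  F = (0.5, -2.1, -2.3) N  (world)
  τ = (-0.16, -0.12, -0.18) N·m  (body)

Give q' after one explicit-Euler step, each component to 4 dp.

q' = (0.0040, -0.0300, 0.9993, -0.0240)

Hamilton product q⊗(0,ω) = (0.2000000, -1.5000000, 0.0000000, -1.2000000)
updated quaternion q' = (0.0040, -0.0300, 0.9993, -0.0240)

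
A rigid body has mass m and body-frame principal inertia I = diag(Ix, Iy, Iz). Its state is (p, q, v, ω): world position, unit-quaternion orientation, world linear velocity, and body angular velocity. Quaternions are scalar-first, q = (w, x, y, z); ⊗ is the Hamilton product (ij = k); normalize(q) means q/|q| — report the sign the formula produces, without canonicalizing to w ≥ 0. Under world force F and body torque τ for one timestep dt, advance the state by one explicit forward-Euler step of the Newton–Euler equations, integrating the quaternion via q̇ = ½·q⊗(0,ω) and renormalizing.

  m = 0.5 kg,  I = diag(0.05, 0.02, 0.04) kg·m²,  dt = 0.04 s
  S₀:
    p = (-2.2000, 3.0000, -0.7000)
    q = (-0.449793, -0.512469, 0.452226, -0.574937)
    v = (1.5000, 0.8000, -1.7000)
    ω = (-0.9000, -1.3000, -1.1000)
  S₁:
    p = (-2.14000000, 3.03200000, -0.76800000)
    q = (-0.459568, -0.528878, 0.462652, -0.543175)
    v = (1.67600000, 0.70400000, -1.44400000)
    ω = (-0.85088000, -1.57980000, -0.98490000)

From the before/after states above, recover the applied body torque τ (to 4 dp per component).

τ = (0.0900, -0.1300, 0.0800)

Δω = ω₁−ω₀ = (0.04912000, -0.27980000, 0.11510000)
precession coupling = (0.0286, 0.0099, -0.0351)
applied torque τ = (0.0900, -0.1300, 0.0800)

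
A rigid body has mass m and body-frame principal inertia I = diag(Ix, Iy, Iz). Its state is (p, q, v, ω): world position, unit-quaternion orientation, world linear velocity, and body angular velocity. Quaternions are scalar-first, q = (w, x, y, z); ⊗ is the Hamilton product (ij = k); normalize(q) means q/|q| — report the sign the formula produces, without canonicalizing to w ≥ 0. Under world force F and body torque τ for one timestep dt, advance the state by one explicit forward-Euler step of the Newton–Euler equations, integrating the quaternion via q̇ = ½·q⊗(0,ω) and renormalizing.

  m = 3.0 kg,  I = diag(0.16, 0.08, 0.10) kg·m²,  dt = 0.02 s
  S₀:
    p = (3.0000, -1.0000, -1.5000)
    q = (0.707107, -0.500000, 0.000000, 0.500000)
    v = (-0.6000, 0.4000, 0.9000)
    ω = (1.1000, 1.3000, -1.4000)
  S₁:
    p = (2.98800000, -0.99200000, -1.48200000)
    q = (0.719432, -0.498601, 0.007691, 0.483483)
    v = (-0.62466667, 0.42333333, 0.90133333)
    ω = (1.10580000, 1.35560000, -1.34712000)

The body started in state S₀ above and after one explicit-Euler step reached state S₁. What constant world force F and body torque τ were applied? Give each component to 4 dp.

F = (-3.7000, 3.5000, 0.2000)
τ = (0.0100, 0.1300, 0.1500)

v₁ − v₀ = (-0.02466667, 0.02333333, 0.00133333)
m·(v₁−v₀)/dt = (-3.7000, 3.5000, 0.2000)
ω₁ − ω₀ = (0.00580000, 0.05560000, 0.05288000)
ω₀×(Iω₀) = (-0.0364, -0.0924, -0.1144)
applied torque τ = (0.0100, 0.1300, 0.1500)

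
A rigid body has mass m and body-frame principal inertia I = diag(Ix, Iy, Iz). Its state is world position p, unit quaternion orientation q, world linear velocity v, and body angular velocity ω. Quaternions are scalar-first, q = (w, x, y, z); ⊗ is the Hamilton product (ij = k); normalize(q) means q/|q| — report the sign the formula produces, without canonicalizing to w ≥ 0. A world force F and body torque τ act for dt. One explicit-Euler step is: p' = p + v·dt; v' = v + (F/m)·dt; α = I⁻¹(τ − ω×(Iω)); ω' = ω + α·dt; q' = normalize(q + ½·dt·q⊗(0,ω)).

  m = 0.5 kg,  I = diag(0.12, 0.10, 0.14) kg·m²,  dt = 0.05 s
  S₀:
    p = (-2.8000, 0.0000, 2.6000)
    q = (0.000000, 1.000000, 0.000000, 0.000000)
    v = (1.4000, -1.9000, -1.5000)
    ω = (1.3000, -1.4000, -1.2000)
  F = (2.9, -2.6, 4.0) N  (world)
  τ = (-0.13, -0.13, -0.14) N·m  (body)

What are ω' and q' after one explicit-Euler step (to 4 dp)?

(τ − ω×Iω)/I = (-1.6433, -1.6120, -1.2600)
ω + α·dt = (1.2178, -1.4806, -1.2630)
2q̇ = q⊗(0,ω) = (-1.3000000, 0.0000000, 1.2000000, -1.4000000)
updated quaternion q' = (-0.0324, 0.9984, 0.0300, -0.0349)

ω' = (1.2178, -1.4806, -1.2630)
q' = (-0.0324, 0.9984, 0.0300, -0.0349)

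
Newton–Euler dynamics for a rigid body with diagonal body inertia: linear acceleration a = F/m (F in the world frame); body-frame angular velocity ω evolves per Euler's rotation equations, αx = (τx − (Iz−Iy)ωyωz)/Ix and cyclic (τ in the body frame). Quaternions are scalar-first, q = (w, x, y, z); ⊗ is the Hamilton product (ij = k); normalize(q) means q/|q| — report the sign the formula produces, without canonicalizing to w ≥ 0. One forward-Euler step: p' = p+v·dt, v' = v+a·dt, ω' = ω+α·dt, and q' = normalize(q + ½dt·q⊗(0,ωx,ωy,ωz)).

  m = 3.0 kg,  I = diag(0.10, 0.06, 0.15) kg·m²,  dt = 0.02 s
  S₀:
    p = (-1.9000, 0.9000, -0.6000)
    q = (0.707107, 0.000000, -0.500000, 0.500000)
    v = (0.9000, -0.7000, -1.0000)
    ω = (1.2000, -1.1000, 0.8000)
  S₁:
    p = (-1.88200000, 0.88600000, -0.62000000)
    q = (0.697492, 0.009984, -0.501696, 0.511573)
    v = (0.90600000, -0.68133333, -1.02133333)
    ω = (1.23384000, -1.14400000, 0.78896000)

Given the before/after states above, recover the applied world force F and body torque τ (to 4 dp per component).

ω₁ − ω₀ = (0.03384000, -0.04400000, -0.01104000)
gyro term ω₀×Iω₀ = (-0.0792, -0.0480, 0.0528)
I·α + gyro = (0.0900, -0.1800, -0.0300)
v₁ − v₀ = (0.00600000, 0.01866667, -0.02133333)
m·(v₁−v₀)/dt = (0.9000, 2.8000, -3.2000)

F = (0.9000, 2.8000, -3.2000)
τ = (0.0900, -0.1800, -0.0300)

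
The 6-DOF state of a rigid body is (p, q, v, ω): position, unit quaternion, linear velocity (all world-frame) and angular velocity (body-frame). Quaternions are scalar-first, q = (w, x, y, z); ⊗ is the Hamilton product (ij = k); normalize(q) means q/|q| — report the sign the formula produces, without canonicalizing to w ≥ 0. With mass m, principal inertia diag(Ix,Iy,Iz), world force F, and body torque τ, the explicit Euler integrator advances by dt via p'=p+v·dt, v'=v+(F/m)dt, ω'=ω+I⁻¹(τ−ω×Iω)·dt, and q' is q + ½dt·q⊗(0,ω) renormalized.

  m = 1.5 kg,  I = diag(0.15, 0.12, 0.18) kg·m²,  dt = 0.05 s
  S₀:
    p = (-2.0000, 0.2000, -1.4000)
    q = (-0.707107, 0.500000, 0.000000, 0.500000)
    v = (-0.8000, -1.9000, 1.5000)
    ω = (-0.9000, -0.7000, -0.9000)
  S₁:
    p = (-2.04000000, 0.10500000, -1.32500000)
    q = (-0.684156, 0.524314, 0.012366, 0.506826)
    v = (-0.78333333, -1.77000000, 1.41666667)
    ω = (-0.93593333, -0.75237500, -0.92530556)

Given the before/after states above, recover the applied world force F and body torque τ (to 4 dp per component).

rate change Δω = (-0.03593333, -0.05237500, -0.02530556)
gyro term ω₀×Iω₀ = (0.0378, -0.0243, -0.0189)
applied torque τ = (-0.0700, -0.1500, -0.1100)
v₁ − v₀ = (0.01666667, 0.13000000, -0.08333333)
applied force F = (0.5000, 3.9000, -2.5000)

F = (0.5000, 3.9000, -2.5000)
τ = (-0.0700, -0.1500, -0.1100)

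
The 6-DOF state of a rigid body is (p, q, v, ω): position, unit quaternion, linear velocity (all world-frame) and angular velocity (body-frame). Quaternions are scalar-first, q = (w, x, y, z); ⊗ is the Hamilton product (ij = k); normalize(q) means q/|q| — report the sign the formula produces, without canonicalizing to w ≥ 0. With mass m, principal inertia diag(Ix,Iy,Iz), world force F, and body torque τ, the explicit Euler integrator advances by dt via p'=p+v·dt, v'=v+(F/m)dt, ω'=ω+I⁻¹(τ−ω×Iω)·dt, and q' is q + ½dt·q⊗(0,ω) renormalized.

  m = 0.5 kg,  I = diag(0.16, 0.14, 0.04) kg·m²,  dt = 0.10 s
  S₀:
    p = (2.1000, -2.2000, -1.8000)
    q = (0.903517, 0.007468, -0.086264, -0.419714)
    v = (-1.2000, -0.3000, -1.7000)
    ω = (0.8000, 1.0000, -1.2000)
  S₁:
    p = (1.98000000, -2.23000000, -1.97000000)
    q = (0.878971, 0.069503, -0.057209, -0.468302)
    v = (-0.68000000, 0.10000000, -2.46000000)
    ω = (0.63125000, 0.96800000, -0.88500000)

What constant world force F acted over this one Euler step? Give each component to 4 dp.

F = (2.6000, 2.0000, -3.8000)

velocity change Δv = (0.52000000, 0.40000000, -0.76000000)
F = m·Δv/dt = (2.6000, 2.0000, -3.8000)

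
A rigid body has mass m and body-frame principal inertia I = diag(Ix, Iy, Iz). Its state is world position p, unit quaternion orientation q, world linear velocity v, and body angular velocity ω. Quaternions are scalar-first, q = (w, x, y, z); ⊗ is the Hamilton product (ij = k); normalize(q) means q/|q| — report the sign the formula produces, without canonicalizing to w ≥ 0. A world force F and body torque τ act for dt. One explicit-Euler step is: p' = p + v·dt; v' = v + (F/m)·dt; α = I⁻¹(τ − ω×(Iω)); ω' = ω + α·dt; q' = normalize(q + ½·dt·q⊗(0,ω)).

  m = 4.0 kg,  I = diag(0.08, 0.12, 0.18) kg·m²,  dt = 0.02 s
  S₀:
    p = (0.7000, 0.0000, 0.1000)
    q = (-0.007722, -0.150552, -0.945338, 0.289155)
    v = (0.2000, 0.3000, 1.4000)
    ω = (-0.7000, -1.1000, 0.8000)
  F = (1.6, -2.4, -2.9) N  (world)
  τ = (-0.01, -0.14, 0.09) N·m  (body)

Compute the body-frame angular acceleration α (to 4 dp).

α = (0.5350, -1.6333, 0.3289)

gyro term ω×Iω = (-0.0528, 0.0560, 0.0308)
α = I⁻¹(τ − ω×Iω) = (0.5350, -1.6333, 0.3289)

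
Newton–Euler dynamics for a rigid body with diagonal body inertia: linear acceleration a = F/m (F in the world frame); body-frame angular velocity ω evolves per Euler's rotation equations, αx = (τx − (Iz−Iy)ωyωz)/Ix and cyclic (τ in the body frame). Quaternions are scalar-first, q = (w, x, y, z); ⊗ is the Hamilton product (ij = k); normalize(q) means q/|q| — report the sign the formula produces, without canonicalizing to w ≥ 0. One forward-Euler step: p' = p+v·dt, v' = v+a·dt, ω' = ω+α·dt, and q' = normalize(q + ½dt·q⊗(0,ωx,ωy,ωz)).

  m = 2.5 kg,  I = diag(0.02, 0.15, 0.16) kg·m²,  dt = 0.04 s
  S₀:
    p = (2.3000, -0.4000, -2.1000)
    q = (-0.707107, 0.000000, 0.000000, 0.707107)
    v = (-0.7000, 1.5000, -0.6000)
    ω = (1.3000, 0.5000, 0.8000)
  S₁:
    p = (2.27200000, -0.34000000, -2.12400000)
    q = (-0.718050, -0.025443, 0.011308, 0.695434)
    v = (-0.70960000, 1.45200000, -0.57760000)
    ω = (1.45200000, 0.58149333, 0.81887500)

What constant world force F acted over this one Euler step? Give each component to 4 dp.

F = (-0.6000, -3.0000, 1.4000)

Δv = v₁−v₀ = (-0.00960000, -0.04800000, 0.02240000)
F = m·Δv/dt = (-0.6000, -3.0000, 1.4000)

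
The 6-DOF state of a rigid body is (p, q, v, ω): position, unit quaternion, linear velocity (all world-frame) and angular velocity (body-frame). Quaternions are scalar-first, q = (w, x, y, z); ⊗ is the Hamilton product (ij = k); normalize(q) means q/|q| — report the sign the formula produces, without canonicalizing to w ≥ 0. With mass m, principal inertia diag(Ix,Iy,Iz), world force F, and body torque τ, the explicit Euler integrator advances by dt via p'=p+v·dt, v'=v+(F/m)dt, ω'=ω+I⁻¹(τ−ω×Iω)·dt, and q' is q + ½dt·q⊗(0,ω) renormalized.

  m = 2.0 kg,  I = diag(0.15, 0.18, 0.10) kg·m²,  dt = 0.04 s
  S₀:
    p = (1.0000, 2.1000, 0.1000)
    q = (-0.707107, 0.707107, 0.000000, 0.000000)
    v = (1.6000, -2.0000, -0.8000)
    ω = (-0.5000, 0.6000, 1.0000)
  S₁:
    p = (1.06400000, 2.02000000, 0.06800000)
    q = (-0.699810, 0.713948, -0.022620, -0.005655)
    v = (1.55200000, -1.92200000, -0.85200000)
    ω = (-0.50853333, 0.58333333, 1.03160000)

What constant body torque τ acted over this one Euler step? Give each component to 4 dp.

rate change Δω = (-0.00853333, -0.01666667, 0.03160000)
ω₀×(Iω₀) = (-0.0480, -0.0250, -0.0090)
applied torque τ = (-0.0800, -0.1000, 0.0700)

τ = (-0.0800, -0.1000, 0.0700)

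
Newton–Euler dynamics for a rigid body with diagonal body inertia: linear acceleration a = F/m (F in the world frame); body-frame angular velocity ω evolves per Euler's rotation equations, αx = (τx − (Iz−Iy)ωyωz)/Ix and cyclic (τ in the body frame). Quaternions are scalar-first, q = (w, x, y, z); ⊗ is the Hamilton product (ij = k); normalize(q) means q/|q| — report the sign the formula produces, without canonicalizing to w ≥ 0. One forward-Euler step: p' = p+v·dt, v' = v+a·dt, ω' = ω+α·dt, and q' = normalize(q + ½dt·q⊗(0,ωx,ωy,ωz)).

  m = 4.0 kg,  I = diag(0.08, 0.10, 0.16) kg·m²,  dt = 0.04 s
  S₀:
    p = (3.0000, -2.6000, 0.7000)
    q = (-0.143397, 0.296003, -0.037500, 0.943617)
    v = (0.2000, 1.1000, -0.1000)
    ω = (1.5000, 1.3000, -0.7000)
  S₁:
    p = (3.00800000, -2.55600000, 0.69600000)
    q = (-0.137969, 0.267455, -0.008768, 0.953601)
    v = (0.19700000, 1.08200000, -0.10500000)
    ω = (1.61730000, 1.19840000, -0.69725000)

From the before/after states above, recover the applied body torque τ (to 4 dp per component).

τ = (0.1800, -0.1700, 0.0500)

Δω = ω₁−ω₀ = (0.11730000, -0.10160000, 0.00275000)
ω₀×(Iω₀) = (-0.0546, 0.0840, 0.0390)
τ = I·(Δω/dt) + ω₀×(Iω₀) = (0.1800, -0.1700, 0.0500)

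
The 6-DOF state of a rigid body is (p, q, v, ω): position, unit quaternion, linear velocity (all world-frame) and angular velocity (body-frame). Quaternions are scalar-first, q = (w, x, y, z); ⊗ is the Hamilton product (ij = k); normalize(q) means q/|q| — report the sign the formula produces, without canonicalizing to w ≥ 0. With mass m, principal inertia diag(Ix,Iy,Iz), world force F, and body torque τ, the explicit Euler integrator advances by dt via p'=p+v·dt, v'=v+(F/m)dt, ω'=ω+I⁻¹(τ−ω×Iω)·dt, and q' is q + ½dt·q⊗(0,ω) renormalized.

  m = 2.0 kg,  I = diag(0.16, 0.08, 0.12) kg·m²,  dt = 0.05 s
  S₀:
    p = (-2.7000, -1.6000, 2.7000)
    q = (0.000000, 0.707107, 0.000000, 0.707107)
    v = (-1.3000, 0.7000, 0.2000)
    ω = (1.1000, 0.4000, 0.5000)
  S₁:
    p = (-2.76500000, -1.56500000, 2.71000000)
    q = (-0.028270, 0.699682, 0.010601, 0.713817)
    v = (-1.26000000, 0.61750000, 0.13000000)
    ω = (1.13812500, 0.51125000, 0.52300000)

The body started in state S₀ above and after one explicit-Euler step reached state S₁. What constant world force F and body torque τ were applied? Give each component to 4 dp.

F = (1.6000, -3.3000, -2.8000)
τ = (0.1300, 0.2000, 0.0200)

rate change Δω = (0.03812500, 0.11125000, 0.02300000)
τ = I·(Δω/dt) + ω₀×(Iω₀) = (0.1300, 0.2000, 0.0200)
Δv = v₁−v₀ = (0.04000000, -0.08250000, -0.07000000)
F = m·Δv/dt = (1.6000, -3.3000, -2.8000)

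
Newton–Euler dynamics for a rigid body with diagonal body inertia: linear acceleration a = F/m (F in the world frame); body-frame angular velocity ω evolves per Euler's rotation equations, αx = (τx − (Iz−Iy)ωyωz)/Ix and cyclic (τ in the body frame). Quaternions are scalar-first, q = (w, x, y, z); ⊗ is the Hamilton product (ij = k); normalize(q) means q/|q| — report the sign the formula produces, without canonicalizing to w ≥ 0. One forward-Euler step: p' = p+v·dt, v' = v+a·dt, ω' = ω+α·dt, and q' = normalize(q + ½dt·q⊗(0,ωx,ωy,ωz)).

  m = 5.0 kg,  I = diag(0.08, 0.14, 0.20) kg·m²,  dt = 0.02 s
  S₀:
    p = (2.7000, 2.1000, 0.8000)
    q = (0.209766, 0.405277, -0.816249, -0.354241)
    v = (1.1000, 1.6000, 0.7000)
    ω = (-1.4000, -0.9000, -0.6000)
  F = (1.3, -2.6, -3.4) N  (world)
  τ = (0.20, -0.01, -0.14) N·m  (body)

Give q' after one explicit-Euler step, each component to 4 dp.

q' = (0.2059, 0.4040, -0.8106, -0.3705)

2q̇ = q⊗(0,ω) = (-0.3797809, -0.1227399, 0.5503142, -1.6333575)
updated quaternion q' = (0.2059, 0.4040, -0.8106, -0.3705)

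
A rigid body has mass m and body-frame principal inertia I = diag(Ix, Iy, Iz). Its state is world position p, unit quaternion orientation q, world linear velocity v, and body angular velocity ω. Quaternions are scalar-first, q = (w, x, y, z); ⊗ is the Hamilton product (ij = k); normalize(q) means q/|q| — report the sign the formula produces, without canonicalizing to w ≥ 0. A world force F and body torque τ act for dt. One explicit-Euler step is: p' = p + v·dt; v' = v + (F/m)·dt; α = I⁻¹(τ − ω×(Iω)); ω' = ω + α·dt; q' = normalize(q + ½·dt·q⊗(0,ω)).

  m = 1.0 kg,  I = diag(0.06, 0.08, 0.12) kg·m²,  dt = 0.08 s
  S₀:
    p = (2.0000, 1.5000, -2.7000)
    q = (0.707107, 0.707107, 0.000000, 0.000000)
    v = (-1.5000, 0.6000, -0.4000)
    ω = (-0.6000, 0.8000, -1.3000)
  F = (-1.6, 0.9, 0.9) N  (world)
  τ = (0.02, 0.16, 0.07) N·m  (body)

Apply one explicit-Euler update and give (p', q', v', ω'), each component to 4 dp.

p' = (1.8800, 1.5480, -2.7320)
q' = (0.7225, 0.6887, 0.0593, -0.0141)
v' = (-1.6280, 0.6720, -0.3280)
ω' = (-0.5179, 1.0068, -1.2469)

p' = p + v·dt = (1.8800, 1.5480, -2.7320)
new velocity v' = (-1.6280, 0.6720, -0.3280)
precession coupling ω×(Iω) = (-0.0416, -0.0468, -0.0096)
(τ − ω×Iω)/I = (1.0267, 2.5850, 0.6633)
ω + α·dt = (-0.5179, 1.0068, -1.2469)
Hamilton product q⊗(0,ω) = (0.4242642, -0.4242642, 1.4849247, -0.3535535)
updated quaternion q' = (0.7225, 0.6887, 0.0593, -0.0141)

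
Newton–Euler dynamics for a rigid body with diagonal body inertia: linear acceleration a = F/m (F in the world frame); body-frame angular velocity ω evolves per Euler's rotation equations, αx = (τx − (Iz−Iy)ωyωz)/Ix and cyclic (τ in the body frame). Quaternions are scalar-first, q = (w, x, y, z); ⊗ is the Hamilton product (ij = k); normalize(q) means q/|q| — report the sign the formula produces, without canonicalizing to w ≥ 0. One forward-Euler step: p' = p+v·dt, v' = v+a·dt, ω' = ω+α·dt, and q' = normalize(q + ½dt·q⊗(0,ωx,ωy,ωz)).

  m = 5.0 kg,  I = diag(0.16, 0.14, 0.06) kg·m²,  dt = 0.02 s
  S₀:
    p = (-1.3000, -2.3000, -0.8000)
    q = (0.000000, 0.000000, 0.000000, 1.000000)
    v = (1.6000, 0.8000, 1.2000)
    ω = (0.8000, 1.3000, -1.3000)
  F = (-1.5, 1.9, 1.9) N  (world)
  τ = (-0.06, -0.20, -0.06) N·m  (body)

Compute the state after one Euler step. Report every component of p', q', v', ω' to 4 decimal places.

p + v·dt = (-1.2680, -2.2840, -0.7760)
new velocity v' = (1.5940, 0.8076, 1.2076)
(τ − ω×Iω)/I = (-1.2200, -0.6857, -0.6533)
new body rate ω' = (0.7756, 1.2863, -1.3131)
q⊗(0,ω) = (1.3000000, -1.3000000, 0.8000000, 0.0000000)
updated quaternion q' = (0.0130, -0.0130, 0.0080, 0.9998)

p' = (-1.2680, -2.2840, -0.7760)
q' = (0.0130, -0.0130, 0.0080, 0.9998)
v' = (1.5940, 0.8076, 1.2076)
ω' = (0.7756, 1.2863, -1.3131)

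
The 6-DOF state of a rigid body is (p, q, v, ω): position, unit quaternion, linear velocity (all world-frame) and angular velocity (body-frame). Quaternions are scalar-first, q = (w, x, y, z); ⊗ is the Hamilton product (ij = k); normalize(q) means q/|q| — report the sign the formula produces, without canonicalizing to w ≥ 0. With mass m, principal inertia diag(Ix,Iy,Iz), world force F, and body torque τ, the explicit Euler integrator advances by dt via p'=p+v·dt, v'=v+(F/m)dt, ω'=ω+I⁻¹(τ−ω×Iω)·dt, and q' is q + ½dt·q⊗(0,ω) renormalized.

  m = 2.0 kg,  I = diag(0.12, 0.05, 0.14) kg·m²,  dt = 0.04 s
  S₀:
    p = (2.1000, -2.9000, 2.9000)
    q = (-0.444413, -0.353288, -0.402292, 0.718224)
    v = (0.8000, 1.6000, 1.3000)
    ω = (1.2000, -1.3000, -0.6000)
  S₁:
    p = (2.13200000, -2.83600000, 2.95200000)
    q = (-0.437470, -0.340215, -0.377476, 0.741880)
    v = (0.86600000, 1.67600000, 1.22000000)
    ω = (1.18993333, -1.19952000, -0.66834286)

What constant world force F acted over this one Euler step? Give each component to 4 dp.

velocity change Δv = (0.06600000, 0.07600000, -0.08000000)
m·(v₁−v₀)/dt = (3.3000, 3.8000, -4.0000)

F = (3.3000, 3.8000, -4.0000)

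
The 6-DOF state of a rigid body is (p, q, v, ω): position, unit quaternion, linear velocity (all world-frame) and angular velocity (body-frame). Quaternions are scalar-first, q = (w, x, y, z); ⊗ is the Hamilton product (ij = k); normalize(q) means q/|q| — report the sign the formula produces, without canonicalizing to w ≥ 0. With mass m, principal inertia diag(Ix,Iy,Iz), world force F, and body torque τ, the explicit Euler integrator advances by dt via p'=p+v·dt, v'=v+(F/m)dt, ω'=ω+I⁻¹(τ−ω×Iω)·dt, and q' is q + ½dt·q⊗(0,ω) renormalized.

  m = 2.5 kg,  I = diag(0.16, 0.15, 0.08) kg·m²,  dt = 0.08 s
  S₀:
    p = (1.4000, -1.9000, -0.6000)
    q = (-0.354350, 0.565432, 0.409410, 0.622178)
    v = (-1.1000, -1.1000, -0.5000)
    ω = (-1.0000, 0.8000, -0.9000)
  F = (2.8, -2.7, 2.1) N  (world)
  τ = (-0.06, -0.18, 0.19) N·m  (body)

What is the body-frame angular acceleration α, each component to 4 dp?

ω×(Iω) gyroscopic = (0.0504, 0.0720, 0.0080)
α = I⁻¹(τ − ω×Iω) = (-0.6900, -1.6800, 2.2750)

α = (-0.6900, -1.6800, 2.2750)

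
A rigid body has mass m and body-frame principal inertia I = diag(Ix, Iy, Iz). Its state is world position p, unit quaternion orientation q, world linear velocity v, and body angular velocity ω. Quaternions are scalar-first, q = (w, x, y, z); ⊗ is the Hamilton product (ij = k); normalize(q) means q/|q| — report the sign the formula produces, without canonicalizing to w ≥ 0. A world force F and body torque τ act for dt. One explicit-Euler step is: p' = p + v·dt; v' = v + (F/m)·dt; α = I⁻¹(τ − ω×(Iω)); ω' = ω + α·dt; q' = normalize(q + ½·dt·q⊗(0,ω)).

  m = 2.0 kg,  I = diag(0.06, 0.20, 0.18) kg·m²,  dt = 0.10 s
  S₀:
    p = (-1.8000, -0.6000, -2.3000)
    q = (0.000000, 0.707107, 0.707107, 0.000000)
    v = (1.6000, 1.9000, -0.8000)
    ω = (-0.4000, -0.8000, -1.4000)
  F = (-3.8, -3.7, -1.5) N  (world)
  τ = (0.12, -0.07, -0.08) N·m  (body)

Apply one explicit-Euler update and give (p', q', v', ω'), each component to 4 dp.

p' = (-1.6400, -0.4100, -2.3800)
q' = (0.0423, 0.6554, 0.7540, -0.0141)
v' = (1.4100, 1.7150, -0.8750)
ω' = (-0.1627, -0.8014, -1.4693)

ω×(Iω) gyroscopic = (-0.0224, -0.0672, 0.0448)
angular accel α = (2.3733, -0.0140, -0.6933)
ω' = ω + α·dt = (-0.1627, -0.8014, -1.4693)
2q̇ = q⊗(0,ω) = (0.8485284, -0.9899498, 0.9899498, -0.2828428)
updated quaternion q' = (0.0423, 0.6554, 0.7540, -0.0141)
new position p' = (-1.6400, -0.4100, -2.3800)
v' = v + a·dt = (1.4100, 1.7150, -0.8750)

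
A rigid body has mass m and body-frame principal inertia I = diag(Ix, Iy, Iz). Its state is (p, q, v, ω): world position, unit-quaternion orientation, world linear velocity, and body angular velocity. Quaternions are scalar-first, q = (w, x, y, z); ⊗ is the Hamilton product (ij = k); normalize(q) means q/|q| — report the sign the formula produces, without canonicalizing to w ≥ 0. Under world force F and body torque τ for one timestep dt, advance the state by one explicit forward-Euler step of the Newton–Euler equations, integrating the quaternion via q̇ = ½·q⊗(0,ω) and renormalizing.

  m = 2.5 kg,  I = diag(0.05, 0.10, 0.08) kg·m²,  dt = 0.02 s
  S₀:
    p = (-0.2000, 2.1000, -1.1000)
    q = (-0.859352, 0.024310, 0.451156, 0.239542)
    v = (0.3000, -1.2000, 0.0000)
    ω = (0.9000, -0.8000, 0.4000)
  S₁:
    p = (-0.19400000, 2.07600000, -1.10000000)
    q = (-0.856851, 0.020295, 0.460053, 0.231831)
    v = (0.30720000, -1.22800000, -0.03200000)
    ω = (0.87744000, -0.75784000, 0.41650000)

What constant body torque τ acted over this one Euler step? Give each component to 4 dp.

rate change Δω = (-0.02256000, 0.04216000, 0.01650000)
precession coupling = (0.0064, -0.0108, -0.0360)
applied torque τ = (-0.0500, 0.2000, 0.0300)

τ = (-0.0500, 0.2000, 0.0300)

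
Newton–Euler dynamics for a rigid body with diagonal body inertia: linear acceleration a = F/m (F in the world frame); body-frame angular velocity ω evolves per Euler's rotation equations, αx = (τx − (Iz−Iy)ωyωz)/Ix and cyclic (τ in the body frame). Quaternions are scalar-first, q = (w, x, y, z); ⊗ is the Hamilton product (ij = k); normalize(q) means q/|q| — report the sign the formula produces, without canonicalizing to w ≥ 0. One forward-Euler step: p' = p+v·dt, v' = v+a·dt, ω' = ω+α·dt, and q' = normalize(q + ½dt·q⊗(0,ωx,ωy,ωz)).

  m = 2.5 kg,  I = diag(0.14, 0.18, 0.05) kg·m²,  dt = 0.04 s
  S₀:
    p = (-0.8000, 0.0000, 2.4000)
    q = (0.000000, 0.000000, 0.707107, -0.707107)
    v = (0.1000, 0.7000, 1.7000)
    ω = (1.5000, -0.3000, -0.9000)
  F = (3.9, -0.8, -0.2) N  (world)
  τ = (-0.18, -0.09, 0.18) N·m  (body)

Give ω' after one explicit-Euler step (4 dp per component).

ω' = (1.4586, -0.2930, -0.7416)

gyro term ω×Iω = (-0.0351, -0.1215, -0.0180)
(τ − ω×Iω)/I = (-1.0350, 0.1750, 3.9600)
ω' = ω + α·dt = (1.4586, -0.2930, -0.7416)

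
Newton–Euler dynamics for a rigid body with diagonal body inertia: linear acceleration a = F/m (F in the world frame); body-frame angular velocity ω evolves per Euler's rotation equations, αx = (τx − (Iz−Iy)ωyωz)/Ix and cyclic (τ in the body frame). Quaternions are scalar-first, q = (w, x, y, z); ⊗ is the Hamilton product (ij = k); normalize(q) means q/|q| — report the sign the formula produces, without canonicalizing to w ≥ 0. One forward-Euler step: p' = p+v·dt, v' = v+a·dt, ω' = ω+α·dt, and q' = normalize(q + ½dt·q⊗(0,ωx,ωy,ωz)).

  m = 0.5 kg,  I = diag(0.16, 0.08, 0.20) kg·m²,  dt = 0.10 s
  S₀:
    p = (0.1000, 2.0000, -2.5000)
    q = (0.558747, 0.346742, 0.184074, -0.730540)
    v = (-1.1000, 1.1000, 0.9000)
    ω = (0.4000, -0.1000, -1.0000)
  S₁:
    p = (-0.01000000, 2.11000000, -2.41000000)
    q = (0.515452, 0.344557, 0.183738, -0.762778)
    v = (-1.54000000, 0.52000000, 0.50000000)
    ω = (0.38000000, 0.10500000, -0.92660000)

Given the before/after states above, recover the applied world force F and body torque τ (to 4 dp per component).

velocity change Δv = (-0.44000000, -0.58000000, -0.40000000)
F = m·Δv/dt = (-2.2000, -2.9000, -2.0000)
Δω = ω₁−ω₀ = (-0.02000000, 0.20500000, 0.07340000)
applied torque τ = (-0.0200, 0.1800, 0.1500)

F = (-2.2000, -2.9000, -2.0000)
τ = (-0.0200, 0.1800, 0.1500)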